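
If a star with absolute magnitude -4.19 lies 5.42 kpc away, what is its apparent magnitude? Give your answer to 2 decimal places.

d = 5.42 kpc = 5420 pc
m = M + 5 log₁₀ d − 5 = -4.19 + 5·3.7340 − 5 = 9.480

m ≈ 9.48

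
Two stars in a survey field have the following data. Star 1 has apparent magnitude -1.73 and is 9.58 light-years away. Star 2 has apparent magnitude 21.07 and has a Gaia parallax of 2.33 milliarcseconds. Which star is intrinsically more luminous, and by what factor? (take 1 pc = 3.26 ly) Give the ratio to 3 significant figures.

Star 1 is more luminous, by a factor of 61800.

Star 1: d = 9.58 ly / 3.26 = 2.939 pc
Star 1: M = m − 5 log₁₀ d + 5 = -1.73 − 5·0.4681 + 5 = 0.929
Star 2: p = 2.33 mas = 2.33×10^-3″ → d = 1/p = 429.2 pc
Star 2: M = m − 5 log₁₀ d + 5 = 21.07 − 5·2.6326 + 5 = 12.907
ΔM = M_1 − M_2 = 0.929 − (12.907) = -11.978; smaller M is more luminous → Star 1.
L ratio = 10^(0.4 |ΔM|) = 10^4.791 = 61800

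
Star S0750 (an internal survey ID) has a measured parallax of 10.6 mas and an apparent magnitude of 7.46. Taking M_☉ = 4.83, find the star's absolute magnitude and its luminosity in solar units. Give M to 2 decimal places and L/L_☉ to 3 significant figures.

d = 1/p = 1000/10.6 mas = 94.34 pc
M = m − 5 log₁₀ d + 5 = 7.46 − 5·1.9747 + 5 = 2.587
M − M_☉ = 2.587 − 4.83 = -2.243
L/L_☉ = 10^(−0.4 × -2.243) = 7.896

M ≈ 2.59; L/L_☉ ≈ 7.90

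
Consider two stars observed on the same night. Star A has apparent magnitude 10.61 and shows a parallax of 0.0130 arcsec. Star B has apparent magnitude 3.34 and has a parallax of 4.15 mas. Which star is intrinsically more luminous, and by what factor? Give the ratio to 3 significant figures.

Star B is more luminous, by a factor of 7940.

Star A: d = 1/p = 1/0.0130″ = 76.92 pc
Star A: M = m − 5 log₁₀ d + 5 = 10.61 − 5·1.8861 + 5 = 6.180
Star B: p = 4.15 mas = 4.15×10^-3″ → d = 1/p = 241.0 pc
Star B: M = m − 5 log₁₀ d + 5 = 3.34 − 5·2.3820 + 5 = -3.570
ΔM = M_A − M_B = 6.180 − (-3.570) = 9.749; smaller M is more luminous → Star B.
L ratio = 10^(0.4 |ΔM|) = 10^3.900 = 7939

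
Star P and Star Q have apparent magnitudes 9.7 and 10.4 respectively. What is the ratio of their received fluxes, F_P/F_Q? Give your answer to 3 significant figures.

F_P/F_Q ≈ 1.91

Magnitude difference = -0.7
Flux ratio = 10^(−0.4 Δm) = 10^(−0.4 × -0.7) = 10^0.280 = 1.905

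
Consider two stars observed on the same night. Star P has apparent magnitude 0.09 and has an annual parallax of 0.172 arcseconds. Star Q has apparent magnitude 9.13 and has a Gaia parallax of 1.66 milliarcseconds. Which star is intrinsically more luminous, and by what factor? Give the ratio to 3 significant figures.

Star P: d = 1/p = 1/0.172″ = 5.814 pc
Star P: M = m − 5 log₁₀ d + 5 = 0.09 − 5·0.7645 + 5 = 1.268
Star Q: p = 1.66 mas = 1.66×10^-3″ → d = 1/p = 602.4 pc
Star Q: M = m − 5 log₁₀ d + 5 = 9.13 − 5·2.7799 + 5 = 0.231
ΔM = M_P − M_Q = 1.268 − (0.231) = 1.037; smaller M is more luminous → Star Q.
L ratio = 10^(0.4 |ΔM|) = 10^0.415 = 2.599

Star Q is more luminous, by a factor of 2.60.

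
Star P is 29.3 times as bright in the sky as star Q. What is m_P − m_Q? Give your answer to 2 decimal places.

m_P − m_Q ≈ -3.67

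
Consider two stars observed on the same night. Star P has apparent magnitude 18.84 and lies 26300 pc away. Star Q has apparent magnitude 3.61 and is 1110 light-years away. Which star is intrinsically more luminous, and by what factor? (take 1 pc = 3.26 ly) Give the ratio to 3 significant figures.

Star P: M = m − 5 log₁₀ d + 5 = 18.84 − 5·4.4200 + 5 = 1.740
Star Q: d = 1110 ly / 3.26 = 340.5 pc
Star Q: M = m − 5 log₁₀ d + 5 = 3.61 − 5·2.5321 + 5 = -4.051
ΔM = M_P − M_Q = 1.740 − (-4.051) = 5.791; smaller M is more luminous → Star Q.
L ratio = 10^(0.4 |ΔM|) = 10^2.316 = 207.2

Star Q is more luminous, by a factor of 207.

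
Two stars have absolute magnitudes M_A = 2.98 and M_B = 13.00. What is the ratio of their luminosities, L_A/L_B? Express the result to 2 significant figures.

ΔM = M_A − M_B = -10.02
L_A/L_B = 10^(−0.4 ΔM) = 10^4.008 = 10190

L_A/L_B ≈ 10000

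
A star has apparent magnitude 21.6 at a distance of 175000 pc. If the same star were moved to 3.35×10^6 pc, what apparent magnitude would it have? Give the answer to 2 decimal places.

m ≈ 28.01

Flux ∝ 1/d², so Δm = 5 log₁₀(d₂/d₁) = 5 log₁₀(3.35×10^6/175000) = 6.410
m₂ = m₁ + Δm = 21.6 + (6.410) = 28.010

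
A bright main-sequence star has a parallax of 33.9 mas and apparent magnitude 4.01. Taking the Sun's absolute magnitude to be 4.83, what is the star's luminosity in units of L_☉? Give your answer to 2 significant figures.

d = 1/p = 1000/33.9 mas = 29.50 pc
M = m − 5 log₁₀ d + 5 = 4.01 − 5·1.4698 + 5 = 1.661
M − M_☉ = 1.661 − 4.83 = -3.169
L/L_☉ = 10^(−0.4 × -3.169) = 18.52

L/L_☉ ≈ 19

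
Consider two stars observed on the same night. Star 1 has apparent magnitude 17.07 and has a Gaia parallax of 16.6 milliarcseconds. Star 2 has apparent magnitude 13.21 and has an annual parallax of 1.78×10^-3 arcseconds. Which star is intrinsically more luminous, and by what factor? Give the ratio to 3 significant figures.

Star 2 is more luminous, by a factor of 3040.

Star 1: p = 16.6 mas = 0.0166″ → d = 1/p = 60.24 pc
Star 1: M = m − 5 log₁₀ d + 5 = 17.07 − 5·1.7799 + 5 = 13.171
Star 2: d = 1/p = 1/1.78×10^-3″ = 561.8 pc
Star 2: M = m − 5 log₁₀ d + 5 = 13.21 − 5·2.7496 + 5 = 4.462
ΔM = M_1 − M_2 = 13.171 − (4.462) = 8.708; smaller M is more luminous → Star 2.
L ratio = 10^(0.4 |ΔM|) = 10^3.483 = 3044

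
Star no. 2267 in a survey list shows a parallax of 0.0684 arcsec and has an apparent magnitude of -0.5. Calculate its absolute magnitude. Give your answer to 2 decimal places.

M ≈ -1.32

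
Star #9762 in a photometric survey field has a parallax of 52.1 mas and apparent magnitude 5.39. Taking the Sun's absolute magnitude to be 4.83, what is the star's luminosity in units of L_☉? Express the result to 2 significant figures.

L/L_☉ ≈ 2.2

d = 1/p = 1000/52.1 mas = 19.19 pc
M = m − 5 log₁₀ d + 5 = 5.39 − 5·1.2832 + 5 = 3.974
M − M_☉ = 3.974 − 4.83 = -0.856
L/L_☉ = 10^(−0.4 × -0.856) = 2.200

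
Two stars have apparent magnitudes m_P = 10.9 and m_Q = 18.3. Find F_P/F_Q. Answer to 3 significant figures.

F_P/F_Q ≈ 912

Magnitude difference = -7.4
Flux ratio = 10^(−0.4 Δm) = 10^(−0.4 × -7.4) = 10^2.960 = 912.0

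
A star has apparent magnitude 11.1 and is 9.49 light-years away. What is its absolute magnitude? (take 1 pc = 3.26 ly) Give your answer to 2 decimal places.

d = 9.49 ly / 3.26 = 2.911 pc
5 log₁₀(d/10 pc) = 5 log₁₀(2.911) − 5 = -2.680
M = m − 5 log₁₀(d/10) = 11.1 + 2.680 = 13.780

M ≈ 13.78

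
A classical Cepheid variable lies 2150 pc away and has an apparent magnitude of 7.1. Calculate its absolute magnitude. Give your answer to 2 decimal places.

M ≈ -4.56

5 log₁₀(d/10 pc) = 5 log₁₀(2150) − 5 = 11.662
M = m − 5 log₁₀(d/10) = 7.1 − 11.662 = -4.562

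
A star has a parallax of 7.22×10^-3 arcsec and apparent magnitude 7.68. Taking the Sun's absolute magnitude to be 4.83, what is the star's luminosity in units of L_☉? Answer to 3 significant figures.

L/L_☉ ≈ 13.9

d = 1/p = 1/7.22×10^-3″ = 138.5 pc
M = m − 5 log₁₀ d + 5 = 7.68 − 5·2.1415 + 5 = 1.973
M − M_☉ = 1.973 − 4.83 = -2.857
L/L_☉ = 10^(−0.4 × -2.857) = 13.90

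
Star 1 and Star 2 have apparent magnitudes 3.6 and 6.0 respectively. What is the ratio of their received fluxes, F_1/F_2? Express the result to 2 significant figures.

Magnitude difference = -2.4
Flux ratio = 10^(−0.4 Δm) = 10^(−0.4 × -2.4) = 10^0.960 = 9.120

F_1/F_2 ≈ 9.1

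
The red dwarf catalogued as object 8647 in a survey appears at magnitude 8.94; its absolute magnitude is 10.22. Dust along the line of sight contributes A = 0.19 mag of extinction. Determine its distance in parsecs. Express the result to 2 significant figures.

d ≈ 5.1 pc

m − M = 5 log₁₀(d/10 pc) + A  ⇒  8.94 − (10.22) − 0.19 = 5 log₁₀(d/10)
-1.470 = 5 log₁₀(d/10)
log₁₀ d = (m − M − A)/5 + 1 = 0.7060
d = 10^0.7060 = 5.082 pc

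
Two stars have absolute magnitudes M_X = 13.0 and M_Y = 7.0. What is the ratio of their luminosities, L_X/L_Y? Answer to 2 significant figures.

ΔM = M_X − M_Y = 6.0
L_X/L_Y = 10^(−0.4 ΔM) = 10^-2.400 = 3.981×10^-3

L_X/L_Y ≈ 4.0×10^-3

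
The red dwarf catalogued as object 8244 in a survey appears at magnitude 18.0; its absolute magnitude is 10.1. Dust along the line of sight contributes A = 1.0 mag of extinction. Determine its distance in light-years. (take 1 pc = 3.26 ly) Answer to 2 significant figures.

d ≈ 780 ly

m − M = 5 log₁₀(d/10 pc) + A  ⇒  18.0 − (10.1) − 1.0 = 5 log₁₀(d/10)
6.900 = 5 log₁₀(d/10)
log₁₀ d = (m − M − A)/5 + 1 = 2.3800
d = 10^2.3800 = 239.9 pc
= 782.0 ly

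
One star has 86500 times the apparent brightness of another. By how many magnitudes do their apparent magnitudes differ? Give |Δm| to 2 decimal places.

|Δm| ≈ 12.34

Pogson: Δm = −2.5 log₁₀(ratio) = −2.5 log₁₀(86500) = −2.5 × 4.9370 = -12.343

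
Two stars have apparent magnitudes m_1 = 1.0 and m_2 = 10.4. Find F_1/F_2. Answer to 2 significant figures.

F_1/F_2 ≈ 5800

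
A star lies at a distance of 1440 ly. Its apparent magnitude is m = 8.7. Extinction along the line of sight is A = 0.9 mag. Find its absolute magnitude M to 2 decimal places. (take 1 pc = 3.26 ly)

M ≈ -0.43

d = 1440 ly / 3.26 = 441.7 pc
5 log₁₀(d/10 pc) = 5 log₁₀(441.7) − 5 = 8.226
M = m − 5 log₁₀(d/10) − A = 8.7 − 8.226 − 0.9 = -0.426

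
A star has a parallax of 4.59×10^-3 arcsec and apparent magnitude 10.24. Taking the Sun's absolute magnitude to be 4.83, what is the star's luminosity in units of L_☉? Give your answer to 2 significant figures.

d = 1/p = 1/4.59×10^-3″ = 217.9 pc
M = m − 5 log₁₀ d + 5 = 10.24 − 5·2.3382 + 5 = 3.549
M − M_☉ = 3.549 − 4.83 = -1.281
L/L_☉ = 10^(−0.4 × -1.281) = 3.254

L/L_☉ ≈ 3.3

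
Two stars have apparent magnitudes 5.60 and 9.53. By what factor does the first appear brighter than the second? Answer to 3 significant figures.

37.3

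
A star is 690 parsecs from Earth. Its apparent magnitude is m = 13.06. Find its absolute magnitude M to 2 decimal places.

M ≈ 3.87

5 log₁₀(d/10 pc) = 5 log₁₀(690.0) − 5 = 9.194
M = m − 5 log₁₀(d/10) = 13.06 − 9.194 = 3.866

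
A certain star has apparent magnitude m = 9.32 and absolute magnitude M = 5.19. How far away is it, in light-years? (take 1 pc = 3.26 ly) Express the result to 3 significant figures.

d ≈ 218 ly

μ = m − M = 4.130
m − M = 5 log₁₀ d − 5
log₁₀ d = (m − M)/5 + 1 = 1.8260
d = 10^1.8260 = 66.99 pc
= 218.4 ly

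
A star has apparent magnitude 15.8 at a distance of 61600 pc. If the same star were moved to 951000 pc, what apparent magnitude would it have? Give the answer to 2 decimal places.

m ≈ 21.74

Flux ∝ 1/d², so Δm = 5 log₁₀(d₂/d₁) = 5 log₁₀(951000/61600) = 5.943
m₂ = m₁ + Δm = 15.8 + (5.943) = 21.743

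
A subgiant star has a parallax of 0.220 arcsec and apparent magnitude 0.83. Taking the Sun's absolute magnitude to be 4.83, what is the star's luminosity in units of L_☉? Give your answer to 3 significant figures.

L/L_☉ ≈ 8.23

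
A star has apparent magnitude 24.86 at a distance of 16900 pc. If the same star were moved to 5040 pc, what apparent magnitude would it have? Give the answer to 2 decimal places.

m ≈ 22.23

Flux ∝ 1/d², so Δm = 5 log₁₀(d₂/d₁) = 5 log₁₀(5040/16900) = -2.627
m₂ = m₁ + Δm = 24.86 + (-2.627) = 22.233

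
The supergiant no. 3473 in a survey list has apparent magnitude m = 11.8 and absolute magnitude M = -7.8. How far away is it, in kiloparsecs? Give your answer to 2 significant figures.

d ≈ 83 kpc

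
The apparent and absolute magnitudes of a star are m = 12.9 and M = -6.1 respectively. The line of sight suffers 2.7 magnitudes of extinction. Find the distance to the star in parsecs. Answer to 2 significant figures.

d ≈ 18000 pc

m − M = 5 log₁₀(d/10 pc) + A  ⇒  12.9 − (-6.1) − 2.7 = 5 log₁₀(d/10)
16.300 = 5 log₁₀(d/10)
log₁₀ d = (m − M − A)/5 + 1 = 4.2600
d = 10^4.2600 = 18200 pc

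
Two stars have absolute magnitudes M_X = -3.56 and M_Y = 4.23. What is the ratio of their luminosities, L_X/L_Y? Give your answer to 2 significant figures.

L_X/L_Y ≈ 1300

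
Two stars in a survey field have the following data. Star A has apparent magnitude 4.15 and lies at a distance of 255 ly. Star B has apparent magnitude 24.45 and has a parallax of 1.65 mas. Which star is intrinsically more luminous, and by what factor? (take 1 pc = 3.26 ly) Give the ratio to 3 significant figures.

Star A is more luminous, by a factor of 2.20×10^6.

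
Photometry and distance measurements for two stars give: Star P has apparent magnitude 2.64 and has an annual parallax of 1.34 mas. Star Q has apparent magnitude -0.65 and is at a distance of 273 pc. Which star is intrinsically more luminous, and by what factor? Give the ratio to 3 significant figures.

Star P: p = 1.34 mas = 1.34×10^-3″ → d = 1/p = 746.3 pc
Star P: M = m − 5 log₁₀ d + 5 = 2.64 − 5·2.8729 + 5 = -6.724
Star Q: M = m − 5 log₁₀ d + 5 = -0.65 − 5·2.4362 + 5 = -7.831
ΔM = M_P − M_Q = -6.724 − (-7.831) = 1.106; smaller M is more luminous → Star Q.
L ratio = 10^(0.4 |ΔM|) = 10^0.443 = 2.770

Star Q is more luminous, by a factor of 2.77.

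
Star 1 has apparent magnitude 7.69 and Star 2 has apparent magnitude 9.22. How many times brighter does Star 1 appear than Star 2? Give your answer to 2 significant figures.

4.1

Δm = 7.69 − (9.22) = -1.53
Flux ratio = 10^(−0.4 Δm) = 10^(−0.4 × -1.53) = 10^0.612 = 4.093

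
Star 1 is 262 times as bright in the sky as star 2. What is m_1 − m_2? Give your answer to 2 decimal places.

Pogson: Δm = −2.5 log₁₀(ratio) = −2.5 log₁₀(262) = −2.5 × 2.4183 = -6.046
Star 1 is brighter, so it has the smaller magnitude: the difference is negative.

m_1 − m_2 ≈ -6.05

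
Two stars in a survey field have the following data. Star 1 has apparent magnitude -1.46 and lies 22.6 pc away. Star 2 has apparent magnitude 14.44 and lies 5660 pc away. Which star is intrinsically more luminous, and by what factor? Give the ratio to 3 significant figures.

Star 1 is more luminous, by a factor of 36.5.

Star 1: M = m − 5 log₁₀ d + 5 = -1.46 − 5·1.3541 + 5 = -3.231
Star 2: M = m − 5 log₁₀ d + 5 = 14.44 − 5·3.7528 + 5 = 0.676
ΔM = M_1 − M_2 = -3.231 − (0.676) = -3.906; smaller M is more luminous → Star 1.
L ratio = 10^(0.4 |ΔM|) = 10^1.563 = 36.52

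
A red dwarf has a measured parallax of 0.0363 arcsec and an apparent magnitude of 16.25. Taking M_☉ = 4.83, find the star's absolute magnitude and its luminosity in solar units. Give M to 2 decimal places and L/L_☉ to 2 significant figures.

d = 1/p = 1/0.0363″ = 27.55 pc
M = m − 5 log₁₀ d + 5 = 16.25 − 5·1.4401 + 5 = 14.050
M − M_☉ = 14.050 − 4.83 = 9.220
L/L_☉ = 10^(−0.4 × 9.220) = 2.052×10^-4

M ≈ 14.05; L/L_☉ ≈ 2.1×10^-4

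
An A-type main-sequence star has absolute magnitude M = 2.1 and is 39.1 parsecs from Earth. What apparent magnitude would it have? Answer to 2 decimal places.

m = M + 5 log₁₀ d − 5 = 2.1 + 5·1.5922 − 5 = 5.061

m ≈ 5.06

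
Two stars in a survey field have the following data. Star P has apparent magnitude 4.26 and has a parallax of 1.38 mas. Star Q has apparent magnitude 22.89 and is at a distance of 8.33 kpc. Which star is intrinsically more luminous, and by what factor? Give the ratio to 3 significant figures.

Star P: p = 1.38 mas = 1.38×10^-3″ → d = 1/p = 724.6 pc
Star P: M = m − 5 log₁₀ d + 5 = 4.26 − 5·2.8601 + 5 = -5.041
Star Q: d = 8.33 kpc = 8330 pc
Star Q: M = m − 5 log₁₀ d + 5 = 22.89 − 5·3.9206 + 5 = 8.287
ΔM = M_P − M_Q = -5.041 − (8.287) = -13.327; smaller M is more luminous → Star P.
L ratio = 10^(0.4 |ΔM|) = 10^5.331 = 214300

Star P is more luminous, by a factor of 214000.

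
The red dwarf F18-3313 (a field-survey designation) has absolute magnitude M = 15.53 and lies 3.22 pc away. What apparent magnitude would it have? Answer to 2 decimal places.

m ≈ 13.07

m = M + 5 log₁₀ d − 5 = 15.53 + 5·0.5079 − 5 = 13.069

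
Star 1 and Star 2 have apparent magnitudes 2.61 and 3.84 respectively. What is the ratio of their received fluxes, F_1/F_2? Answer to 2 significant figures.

F_1/F_2 ≈ 3.1

Δm = 2.61 − (3.84) = -1.23
Flux ratio = 10^(−0.4 Δm) = 10^(−0.4 × -1.23) = 10^0.492 = 3.105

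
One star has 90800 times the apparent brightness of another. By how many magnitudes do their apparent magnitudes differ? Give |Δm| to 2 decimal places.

Pogson: Δm = −2.5 log₁₀(ratio) = −2.5 log₁₀(90800) = −2.5 × 4.9581 = -12.395

|Δm| ≈ 12.40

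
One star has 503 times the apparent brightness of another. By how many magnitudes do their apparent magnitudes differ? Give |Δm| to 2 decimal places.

|Δm| ≈ 6.75

Pogson: Δm = −2.5 log₁₀(ratio) = −2.5 log₁₀(503) = −2.5 × 2.7016 = -6.754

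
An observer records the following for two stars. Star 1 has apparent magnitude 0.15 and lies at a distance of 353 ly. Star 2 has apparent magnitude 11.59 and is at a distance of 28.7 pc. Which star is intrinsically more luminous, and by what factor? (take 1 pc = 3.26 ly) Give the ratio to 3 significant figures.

Star 1: d = 353 ly / 3.26 = 108.3 pc
Star 1: M = m − 5 log₁₀ d + 5 = 0.15 − 5·2.0346 + 5 = -5.023
Star 2: M = m − 5 log₁₀ d + 5 = 11.59 − 5·1.4579 + 5 = 9.301
ΔM = M_1 − M_2 = -5.023 − (9.301) = -14.323; smaller M is more luminous → Star 1.
L ratio = 10^(0.4 |ΔM|) = 10^5.729 = 536200

Star 1 is more luminous, by a factor of 536000.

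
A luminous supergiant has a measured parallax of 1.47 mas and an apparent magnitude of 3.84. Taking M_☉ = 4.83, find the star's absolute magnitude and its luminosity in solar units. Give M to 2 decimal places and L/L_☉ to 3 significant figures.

M ≈ -5.32; L/L_☉ ≈ 11500

d = 1/p = 1000/1.47 mas = 680.3 pc
M = m − 5 log₁₀ d + 5 = 3.84 − 5·2.8327 + 5 = -5.323
M − M_☉ = -5.323 − 4.83 = -10.153
L/L_☉ = 10^(−0.4 × -10.153) = 11520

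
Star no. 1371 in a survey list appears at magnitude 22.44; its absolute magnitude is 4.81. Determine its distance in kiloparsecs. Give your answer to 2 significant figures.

d ≈ 34 kpc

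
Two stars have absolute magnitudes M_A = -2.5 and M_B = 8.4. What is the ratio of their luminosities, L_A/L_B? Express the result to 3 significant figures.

L_A/L_B ≈ 22900

ΔM = M_A − M_B = -10.9
L_A/L_B = 10^(−0.4 ΔM) = 10^4.360 = 22910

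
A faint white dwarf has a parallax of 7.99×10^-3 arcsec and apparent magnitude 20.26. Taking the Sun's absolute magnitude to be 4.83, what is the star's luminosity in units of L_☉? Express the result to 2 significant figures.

d = 1/p = 1/7.99×10^-3″ = 125.2 pc
M = m − 5 log₁₀ d + 5 = 20.26 − 5·2.0975 + 5 = 14.773
M − M_☉ = 14.773 − 4.83 = 9.943
L/L_☉ = 10^(−0.4 × 9.943) = 1.054×10^-4

L/L_☉ ≈ 1.1×10^-4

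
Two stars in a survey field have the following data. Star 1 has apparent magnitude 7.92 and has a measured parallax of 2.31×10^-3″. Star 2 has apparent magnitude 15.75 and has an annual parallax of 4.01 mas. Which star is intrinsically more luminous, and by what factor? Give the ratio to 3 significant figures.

Star 1 is more luminous, by a factor of 4080.

Star 1: d = 1/p = 1/2.31×10^-3″ = 432.9 pc
Star 1: M = m − 5 log₁₀ d + 5 = 7.92 − 5·2.6364 + 5 = -0.262
Star 2: p = 4.01 mas = 4.01×10^-3″ → d = 1/p = 249.4 pc
Star 2: M = m − 5 log₁₀ d + 5 = 15.75 − 5·2.3969 + 5 = 8.766
ΔM = M_1 − M_2 = -0.262 − (8.766) = -9.028; smaller M is more luminous → Star 1.
L ratio = 10^(0.4 |ΔM|) = 10^3.611 = 4084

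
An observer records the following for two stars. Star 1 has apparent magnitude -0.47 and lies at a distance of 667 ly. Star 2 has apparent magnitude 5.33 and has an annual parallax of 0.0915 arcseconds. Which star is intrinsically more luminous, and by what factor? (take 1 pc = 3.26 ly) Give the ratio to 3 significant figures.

Star 1 is more luminous, by a factor of 73200.

Star 1: d = 667 ly / 3.26 = 204.6 pc
Star 1: M = m − 5 log₁₀ d + 5 = -0.47 − 5·2.3109 + 5 = -7.025
Star 2: d = 1/p = 1/0.0915″ = 10.93 pc
Star 2: M = m − 5 log₁₀ d + 5 = 5.33 − 5·1.0386 + 5 = 5.137
ΔM = M_1 − M_2 = -7.025 − (5.137) = -12.162; smaller M is more luminous → Star 1.
L ratio = 10^(0.4 |ΔM|) = 10^4.865 = 73220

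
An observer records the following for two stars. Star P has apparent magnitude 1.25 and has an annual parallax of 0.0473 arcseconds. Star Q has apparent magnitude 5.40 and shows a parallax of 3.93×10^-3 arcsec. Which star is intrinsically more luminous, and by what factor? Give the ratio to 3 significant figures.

Star P: d = 1/p = 1/0.0473″ = 21.14 pc
Star P: M = m − 5 log₁₀ d + 5 = 1.25 − 5·1.3251 + 5 = -0.376
Star Q: d = 1/p = 1/3.93×10^-3″ = 254.5 pc
Star Q: M = m − 5 log₁₀ d + 5 = 5.40 − 5·2.4056 + 5 = -1.628
ΔM = M_P − M_Q = -0.376 − (-1.628) = 1.252; smaller M is more luminous → Star Q.
L ratio = 10^(0.4 |ΔM|) = 10^0.501 = 3.169

Star Q is more luminous, by a factor of 3.17.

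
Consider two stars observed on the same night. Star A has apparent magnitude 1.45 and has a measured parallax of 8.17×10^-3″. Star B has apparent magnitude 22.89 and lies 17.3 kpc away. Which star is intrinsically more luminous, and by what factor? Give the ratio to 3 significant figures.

Star A is more luminous, by a factor of 18900.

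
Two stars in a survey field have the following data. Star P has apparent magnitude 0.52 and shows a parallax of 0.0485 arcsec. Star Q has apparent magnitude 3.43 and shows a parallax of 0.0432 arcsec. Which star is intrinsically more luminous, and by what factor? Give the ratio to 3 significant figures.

Star P: d = 1/p = 1/0.0485″ = 20.62 pc
Star P: M = m − 5 log₁₀ d + 5 = 0.52 − 5·1.3143 + 5 = -1.051
Star Q: d = 1/p = 1/0.0432″ = 23.15 pc
Star Q: M = m − 5 log₁₀ d + 5 = 3.43 − 5·1.3645 + 5 = 1.607
ΔM = M_P − M_Q = -1.051 − (1.607) = -2.659; smaller M is more luminous → Star P.
L ratio = 10^(0.4 |ΔM|) = 10^1.063 = 11.57

Star P is more luminous, by a factor of 11.6.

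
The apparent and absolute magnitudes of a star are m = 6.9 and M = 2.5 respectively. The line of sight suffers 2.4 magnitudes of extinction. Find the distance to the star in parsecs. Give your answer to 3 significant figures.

m − M = 5 log₁₀(d/10 pc) + A  ⇒  6.9 − (2.5) − 2.4 = 5 log₁₀(d/10)
2.000 = 5 log₁₀(d/10)
log₁₀ d = (m − M − A)/5 + 1 = 1.4000
d = 10^1.4000 = 25.12 pc

d ≈ 25.1 pc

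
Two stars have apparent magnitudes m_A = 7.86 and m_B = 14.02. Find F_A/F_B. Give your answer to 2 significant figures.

Magnitude difference = -6.16
Flux ratio = 10^(−0.4 Δm) = 10^(−0.4 × -6.16) = 10^2.464 = 291.1

F_A/F_B ≈ 290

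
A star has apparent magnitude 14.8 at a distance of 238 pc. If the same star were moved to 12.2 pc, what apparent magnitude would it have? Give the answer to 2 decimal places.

m ≈ 8.35

Flux ∝ 1/d², so Δm = 5 log₁₀(d₂/d₁) = 5 log₁₀(12.2/238) = -6.451
m₂ = m₁ + Δm = 14.8 + (-6.451) = 8.349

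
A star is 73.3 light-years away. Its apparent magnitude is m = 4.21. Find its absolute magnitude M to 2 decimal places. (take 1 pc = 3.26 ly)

M ≈ 2.45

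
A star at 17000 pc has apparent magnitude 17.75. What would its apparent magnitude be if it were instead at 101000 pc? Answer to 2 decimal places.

Flux ∝ 1/d², so Δm = 5 log₁₀(d₂/d₁) = 5 log₁₀(101000/17000) = 3.869
m₂ = m₁ + Δm = 17.75 + (3.869) = 21.619

m ≈ 21.62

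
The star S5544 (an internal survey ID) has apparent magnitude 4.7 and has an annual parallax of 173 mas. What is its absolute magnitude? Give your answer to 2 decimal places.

M ≈ 5.89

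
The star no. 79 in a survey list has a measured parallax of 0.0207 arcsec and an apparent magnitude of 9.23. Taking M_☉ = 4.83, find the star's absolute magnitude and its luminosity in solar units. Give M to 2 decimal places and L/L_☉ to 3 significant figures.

d = 1/p = 1/0.0207″ = 48.31 pc
M = m − 5 log₁₀ d + 5 = 9.23 − 5·1.6840 + 5 = 5.810
M − M_☉ = 5.810 − 4.83 = 0.980
L/L_☉ = 10^(−0.4 × 0.980) = 0.4056

M ≈ 5.81; L/L_☉ ≈ 0.406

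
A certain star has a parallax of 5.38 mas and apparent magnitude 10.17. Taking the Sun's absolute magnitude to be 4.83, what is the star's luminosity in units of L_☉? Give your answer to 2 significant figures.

L/L_☉ ≈ 2.5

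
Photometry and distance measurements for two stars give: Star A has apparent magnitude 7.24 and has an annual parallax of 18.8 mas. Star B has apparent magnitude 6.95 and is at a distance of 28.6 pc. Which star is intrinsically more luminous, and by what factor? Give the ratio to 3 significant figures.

Star A: p = 18.8 mas = 0.0188″ → d = 1/p = 53.19 pc
Star A: M = m − 5 log₁₀ d + 5 = 7.24 − 5·1.7258 + 5 = 3.611
Star B: M = m − 5 log₁₀ d + 5 = 6.95 − 5·1.4564 + 5 = 4.668
ΔM = M_A − M_B = 3.611 − (4.668) = -1.057; smaller M is more luminous → Star A.
L ratio = 10^(0.4 |ΔM|) = 10^0.423 = 2.648

Star A is more luminous, by a factor of 2.65.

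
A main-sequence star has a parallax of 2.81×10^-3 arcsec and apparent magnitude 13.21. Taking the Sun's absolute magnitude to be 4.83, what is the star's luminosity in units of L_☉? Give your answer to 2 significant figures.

d = 1/p = 1/2.81×10^-3″ = 355.9 pc
M = m − 5 log₁₀ d + 5 = 13.21 − 5·2.5513 + 5 = 5.454
M − M_☉ = 5.454 − 4.83 = 0.624
L/L_☉ = 10^(−0.4 × 0.624) = 0.5631

L/L_☉ ≈ 0.56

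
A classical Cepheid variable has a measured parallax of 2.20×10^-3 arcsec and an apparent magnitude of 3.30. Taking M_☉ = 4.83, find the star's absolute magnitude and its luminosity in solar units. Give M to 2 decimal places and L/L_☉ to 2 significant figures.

M ≈ -4.99; L/L_☉ ≈ 8500

d = 1/p = 1/2.20×10^-3″ = 454.5 pc
M = m − 5 log₁₀ d + 5 = 3.30 − 5·2.6576 + 5 = -4.988
M − M_☉ = -4.988 − 4.83 = -9.818
L/L_☉ = 10^(−0.4 × -9.818) = 8456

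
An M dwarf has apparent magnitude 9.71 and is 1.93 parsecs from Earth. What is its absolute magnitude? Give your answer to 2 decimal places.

5 log₁₀(d/10 pc) = 5 log₁₀(1.930) − 5 = -3.572
M = m − 5 log₁₀(d/10) = 9.71 + 3.572 = 13.282

M ≈ 13.28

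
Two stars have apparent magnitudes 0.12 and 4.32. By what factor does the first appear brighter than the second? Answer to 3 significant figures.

Δm = 0.12 − (4.32) = -4.20
Flux ratio = 10^(−0.4 Δm) = 10^(−0.4 × -4.20) = 10^1.680 = 47.86

47.9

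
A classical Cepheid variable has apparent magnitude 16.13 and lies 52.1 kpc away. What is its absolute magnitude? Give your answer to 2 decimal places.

d = 52.1 kpc = 52100 pc
5 log₁₀(d/10 pc) = 5 log₁₀(52100) − 5 = 18.584
M = m − 5 log₁₀(d/10) = 16.13 − 18.584 = -2.454

M ≈ -2.45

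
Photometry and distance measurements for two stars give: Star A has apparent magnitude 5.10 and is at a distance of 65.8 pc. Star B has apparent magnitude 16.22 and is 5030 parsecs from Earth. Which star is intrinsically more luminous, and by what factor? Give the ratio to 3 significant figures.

Star A is more luminous, by a factor of 4.80.

Star A: M = m − 5 log₁₀ d + 5 = 5.10 − 5·1.8182 + 5 = 1.009
Star B: M = m − 5 log₁₀ d + 5 = 16.22 − 5·3.7016 + 5 = 2.712
ΔM = M_A − M_B = 1.009 − (2.712) = -1.703; smaller M is more luminous → Star A.
L ratio = 10^(0.4 |ΔM|) = 10^0.681 = 4.801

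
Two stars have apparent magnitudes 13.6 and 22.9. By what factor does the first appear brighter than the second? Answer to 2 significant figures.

5200

Δm = 13.6 − (22.9) = -9.3
Flux ratio = 10^(−0.4 Δm) = 10^(−0.4 × -9.3) = 10^3.720 = 5248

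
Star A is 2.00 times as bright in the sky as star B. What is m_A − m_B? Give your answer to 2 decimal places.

m_A − m_B ≈ -0.75

Pogson: Δm = −2.5 log₁₀(ratio) = −2.5 log₁₀(2.00) = −2.5 × 0.3010 = -0.753
Star A is brighter, so it has the smaller magnitude: the difference is negative.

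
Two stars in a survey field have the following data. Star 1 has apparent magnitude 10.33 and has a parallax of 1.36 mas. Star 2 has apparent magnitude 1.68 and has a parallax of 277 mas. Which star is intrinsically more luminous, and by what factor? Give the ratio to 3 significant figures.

Star 1 is more luminous, by a factor of 14.4.

Star 1: p = 1.36 mas = 1.36×10^-3″ → d = 1/p = 735.3 pc
Star 1: M = m − 5 log₁₀ d + 5 = 10.33 − 5·2.8665 + 5 = 0.998
Star 2: p = 277 mas = 0.277″ → d = 1/p = 3.610 pc
Star 2: M = m − 5 log₁₀ d + 5 = 1.68 − 5·0.5575 + 5 = 3.892
ΔM = M_1 − M_2 = 0.998 − (3.892) = -2.895; smaller M is more luminous → Star 1.
L ratio = 10^(0.4 |ΔM|) = 10^1.158 = 14.38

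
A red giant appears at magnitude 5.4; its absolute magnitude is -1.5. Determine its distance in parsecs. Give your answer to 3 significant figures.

d ≈ 240 pc

μ = m − M = 6.900
m − M = 5 log₁₀ d − 5
log₁₀ d = (m − M)/5 + 1 = 2.3800
d = 10^2.3800 = 239.9 pc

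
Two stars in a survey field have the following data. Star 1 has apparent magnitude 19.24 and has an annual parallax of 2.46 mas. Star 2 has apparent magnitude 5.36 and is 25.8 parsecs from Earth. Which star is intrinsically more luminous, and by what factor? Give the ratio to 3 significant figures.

Star 2 is more luminous, by a factor of 1440.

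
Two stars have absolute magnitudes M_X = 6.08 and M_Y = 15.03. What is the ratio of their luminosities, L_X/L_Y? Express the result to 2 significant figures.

ΔM = M_X − M_Y = -8.95
L_X/L_Y = 10^(−0.4 ΔM) = 10^3.580 = 3802

L_X/L_Y ≈ 3800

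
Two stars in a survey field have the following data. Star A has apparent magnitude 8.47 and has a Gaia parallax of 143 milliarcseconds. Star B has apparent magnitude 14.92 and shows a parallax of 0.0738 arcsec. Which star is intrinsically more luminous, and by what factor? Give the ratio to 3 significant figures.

Star A is more luminous, by a factor of 101.

Star A: p = 143 mas = 0.143″ → d = 1/p = 6.993 pc
Star A: M = m − 5 log₁₀ d + 5 = 8.47 − 5·0.8447 + 5 = 9.247
Star B: d = 1/p = 1/0.0738″ = 13.55 pc
Star B: M = m − 5 log₁₀ d + 5 = 14.92 − 5·1.1319 + 5 = 14.260
ΔM = M_A − M_B = 9.247 − (14.260) = -5.014; smaller M is more luminous → Star A.
L ratio = 10^(0.4 |ΔM|) = 10^2.005 = 101.3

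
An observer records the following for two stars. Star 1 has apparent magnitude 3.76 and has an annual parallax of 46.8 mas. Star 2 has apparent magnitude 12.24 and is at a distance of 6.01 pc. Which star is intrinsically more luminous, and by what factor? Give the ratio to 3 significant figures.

Star 1: p = 46.8 mas = 0.0468″ → d = 1/p = 21.37 pc
Star 1: M = m − 5 log₁₀ d + 5 = 3.76 − 5·1.3298 + 5 = 2.111
Star 2: M = m − 5 log₁₀ d + 5 = 12.24 − 5·0.7789 + 5 = 13.346
ΔM = M_1 − M_2 = 2.111 − (13.346) = -11.234; smaller M is more luminous → Star 1.
L ratio = 10^(0.4 |ΔM|) = 10^4.494 = 31170

Star 1 is more luminous, by a factor of 31200.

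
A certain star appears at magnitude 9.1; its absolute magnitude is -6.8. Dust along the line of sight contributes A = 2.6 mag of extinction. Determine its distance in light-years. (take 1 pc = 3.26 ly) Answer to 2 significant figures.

d ≈ 15000 ly

m − M = 5 log₁₀(d/10 pc) + A  ⇒  9.1 − (-6.8) − 2.6 = 5 log₁₀(d/10)
13.300 = 5 log₁₀(d/10)
log₁₀ d = (m − M − A)/5 + 1 = 3.6600
d = 10^3.6600 = 4571 pc
= 14900 ly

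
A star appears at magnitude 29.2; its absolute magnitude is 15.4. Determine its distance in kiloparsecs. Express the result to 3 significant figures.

d ≈ 5.75 kpc

μ = m − M = 13.800
m − M = 5 log₁₀ d − 5
log₁₀ d = (m − M)/5 + 1 = 3.7600
d = 10^3.7600 = 5754 pc
= 5.754 kpc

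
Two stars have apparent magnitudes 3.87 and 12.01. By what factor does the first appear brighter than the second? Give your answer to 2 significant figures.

Δm = 3.87 − (12.01) = -8.14
Flux ratio = 10^(−0.4 Δm) = 10^(−0.4 × -8.14) = 10^3.256 = 1803

1800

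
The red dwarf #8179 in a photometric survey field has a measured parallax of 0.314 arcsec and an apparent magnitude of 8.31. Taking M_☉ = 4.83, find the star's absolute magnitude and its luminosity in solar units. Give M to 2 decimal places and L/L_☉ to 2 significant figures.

M ≈ 10.79; L/L_☉ ≈ 4.1×10^-3

d = 1/p = 1/0.314″ = 3.185 pc
M = m − 5 log₁₀ d + 5 = 8.31 − 5·0.5031 + 5 = 10.795
M − M_☉ = 10.795 − 4.83 = 5.965
L/L_☉ = 10^(−0.4 × 5.965) = 4.113×10^-3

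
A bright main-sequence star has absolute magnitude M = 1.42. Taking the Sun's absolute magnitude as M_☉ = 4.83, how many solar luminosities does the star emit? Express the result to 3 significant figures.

M − M_☉ = 1.42 − 4.83 = -3.410
L/L_☉ = 10^(−0.4 (M − M_☉)) = 10^1.364 = 23.12

L/L_☉ ≈ 23.1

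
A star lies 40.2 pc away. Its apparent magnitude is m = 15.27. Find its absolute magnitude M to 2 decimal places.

M ≈ 12.25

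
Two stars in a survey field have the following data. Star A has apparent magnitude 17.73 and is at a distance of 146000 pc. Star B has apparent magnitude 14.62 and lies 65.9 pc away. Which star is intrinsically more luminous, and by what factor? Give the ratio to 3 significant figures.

Star A is more luminous, by a factor of 280000.

Star A: M = m − 5 log₁₀ d + 5 = 17.73 − 5·5.1644 + 5 = -3.092
Star B: M = m − 5 log₁₀ d + 5 = 14.62 − 5·1.8189 + 5 = 10.526
ΔM = M_A − M_B = -3.092 − (10.526) = -13.617; smaller M is more luminous → Star A.
L ratio = 10^(0.4 |ΔM|) = 10^5.447 = 279900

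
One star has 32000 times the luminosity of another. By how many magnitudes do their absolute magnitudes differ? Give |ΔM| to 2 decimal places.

|ΔM| ≈ 11.26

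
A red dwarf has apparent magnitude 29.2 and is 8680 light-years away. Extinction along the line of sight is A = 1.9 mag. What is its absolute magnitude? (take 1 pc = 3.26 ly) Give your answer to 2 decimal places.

d = 8680 ly / 3.26 = 2663 pc
5 log₁₀(d/10 pc) = 5 log₁₀(2663) − 5 = 12.127
M = m − 5 log₁₀(d/10) − A = 29.2 − 12.127 − 1.9 = 15.173

M ≈ 15.17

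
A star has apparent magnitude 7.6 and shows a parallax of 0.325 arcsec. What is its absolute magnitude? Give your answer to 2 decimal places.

M ≈ 10.16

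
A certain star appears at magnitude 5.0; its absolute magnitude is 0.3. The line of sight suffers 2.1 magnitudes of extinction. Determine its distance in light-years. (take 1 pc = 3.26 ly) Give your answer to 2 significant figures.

d ≈ 110 ly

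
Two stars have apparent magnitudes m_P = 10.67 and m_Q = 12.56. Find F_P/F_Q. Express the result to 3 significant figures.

F_P/F_Q ≈ 5.70

Δm = 10.67 − (12.56) = -1.89
Flux ratio = 10^(−0.4 Δm) = 10^(−0.4 × -1.89) = 10^0.756 = 5.702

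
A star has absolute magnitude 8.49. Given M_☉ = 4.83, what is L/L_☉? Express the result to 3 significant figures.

L/L_☉ ≈ 0.0344

M − M_☉ = 8.49 − 4.83 = 3.660
L/L_☉ = 10^(−0.4 (M − M_☉)) = 10^-1.464 = 0.03436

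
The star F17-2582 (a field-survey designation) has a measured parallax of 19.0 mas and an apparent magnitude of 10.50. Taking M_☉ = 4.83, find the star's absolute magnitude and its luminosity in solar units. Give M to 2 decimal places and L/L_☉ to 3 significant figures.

d = 1/p = 1000/19.0 mas = 52.63 pc
M = m − 5 log₁₀ d + 5 = 10.50 − 5·1.7212 + 5 = 6.894
M − M_☉ = 6.894 − 4.83 = 2.064
L/L_☉ = 10^(−0.4 × 2.064) = 0.1494

M ≈ 6.89; L/L_☉ ≈ 0.149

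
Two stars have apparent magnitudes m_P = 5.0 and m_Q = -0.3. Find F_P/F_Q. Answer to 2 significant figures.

F_P/F_Q ≈ 7.6×10^-3

Magnitude difference = 5.3
Flux ratio = 10^(−0.4 Δm) = 10^(−0.4 × 5.3) = 10^-2.120 = 7.586×10^-3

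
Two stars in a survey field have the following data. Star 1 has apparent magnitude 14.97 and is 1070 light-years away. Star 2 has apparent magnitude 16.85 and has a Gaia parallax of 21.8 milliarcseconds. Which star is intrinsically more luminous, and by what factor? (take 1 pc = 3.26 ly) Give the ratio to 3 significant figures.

Star 1 is more luminous, by a factor of 289.

Star 1: d = 1070 ly / 3.26 = 328.2 pc
Star 1: M = m − 5 log₁₀ d + 5 = 14.97 − 5·2.5162 + 5 = 7.389
Star 2: p = 21.8 mas = 0.0218″ → d = 1/p = 45.87 pc
Star 2: M = m − 5 log₁₀ d + 5 = 16.85 − 5·1.6615 + 5 = 13.542
ΔM = M_1 − M_2 = 7.389 − (13.542) = -6.153; smaller M is more luminous → Star 1.
L ratio = 10^(0.4 |ΔM|) = 10^2.461 = 289.2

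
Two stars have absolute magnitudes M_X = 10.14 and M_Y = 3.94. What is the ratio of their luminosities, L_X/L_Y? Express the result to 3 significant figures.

L_X/L_Y ≈ 3.31×10^-3

ΔM = M_X − M_Y = 6.20
L_X/L_Y = 10^(−0.4 ΔM) = 10^-2.480 = 3.311×10^-3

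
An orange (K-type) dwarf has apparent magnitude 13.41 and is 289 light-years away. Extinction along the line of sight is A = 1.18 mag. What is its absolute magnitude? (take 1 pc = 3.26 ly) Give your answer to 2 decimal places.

M ≈ 7.49

d = 289 ly / 3.26 = 88.65 pc
5 log₁₀(d/10 pc) = 5 log₁₀(88.65) − 5 = 4.738
M = m − 5 log₁₀(d/10) − A = 13.41 − 4.738 − 1.18 = 7.492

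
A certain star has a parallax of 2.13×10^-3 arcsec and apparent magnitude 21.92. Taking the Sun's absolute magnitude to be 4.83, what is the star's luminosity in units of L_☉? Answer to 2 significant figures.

d = 1/p = 1/2.13×10^-3″ = 469.5 pc
M = m − 5 log₁₀ d + 5 = 21.92 − 5·2.6716 + 5 = 13.562
M − M_☉ = 13.562 − 4.83 = 8.732
L/L_☉ = 10^(−0.4 × 8.732) = 3.215×10^-4

L/L_☉ ≈ 3.2×10^-4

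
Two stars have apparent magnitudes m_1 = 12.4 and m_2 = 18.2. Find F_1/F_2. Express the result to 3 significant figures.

Δm = 12.4 − (18.2) = -5.8
Flux ratio = 10^(−0.4 Δm) = 10^(−0.4 × -5.8) = 10^2.320 = 208.9

F_1/F_2 ≈ 209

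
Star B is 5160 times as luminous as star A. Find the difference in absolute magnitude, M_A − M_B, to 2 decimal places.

M_A − M_B ≈ 9.28

Pogson: ΔM = −2.5 log₁₀(ratio) = −2.5 log₁₀(5160) = −2.5 × 3.7126 = -9.282
Star B is brighter so has the smaller magnitude: M_A − M_B is positive.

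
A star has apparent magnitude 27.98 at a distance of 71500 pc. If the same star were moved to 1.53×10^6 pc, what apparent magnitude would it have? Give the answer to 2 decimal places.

Flux ∝ 1/d², so Δm = 5 log₁₀(d₂/d₁) = 5 log₁₀(1.53×10^6/71500) = 6.652
m₂ = m₁ + Δm = 27.98 + (6.652) = 34.632

m ≈ 34.63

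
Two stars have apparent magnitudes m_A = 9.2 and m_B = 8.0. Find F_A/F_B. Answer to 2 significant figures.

F_A/F_B ≈ 0.33

Δm = 9.2 − (8.0) = 1.2
Flux ratio = 10^(−0.4 Δm) = 10^(−0.4 × 1.2) = 10^-0.480 = 0.3311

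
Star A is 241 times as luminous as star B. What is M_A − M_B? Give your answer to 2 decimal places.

Pogson: ΔM = −2.5 log₁₀(ratio) = −2.5 log₁₀(241) = −2.5 × 2.3820 = -5.955
Star A is brighter, so it has the smaller magnitude: the difference is negative.

M_A − M_B ≈ -5.96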